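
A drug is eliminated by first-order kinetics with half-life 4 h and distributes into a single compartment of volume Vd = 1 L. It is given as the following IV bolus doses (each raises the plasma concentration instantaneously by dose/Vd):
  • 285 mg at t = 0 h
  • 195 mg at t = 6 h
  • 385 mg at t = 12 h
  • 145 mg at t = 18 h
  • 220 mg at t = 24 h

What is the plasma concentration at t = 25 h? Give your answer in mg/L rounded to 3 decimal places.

279.565 mg/L

k = ln 2 / 4 = 0.17329 per h
Dose 1 (285 mg at t=0 h): 285·exp(−0.17329·25) = 3.745 mg/L
Dose 2 (195 mg at t=6 h): 195·exp(−0.17329·19) = 7.247 mg/L
Dose 3 (385 mg at t=12 h): 385·exp(−0.17329·13) = 40.468 mg/L
Dose 4 (145 mg at t=18 h): 145·exp(−0.17329·7) = 43.109 mg/L
Dose 5 (220 mg at t=24 h): 220·exp(−0.17329·1) = 184.997 mg/L
C(25) = 3.745 + 7.247 + 40.468 + 43.109 + 184.997 = 279.565 mg/L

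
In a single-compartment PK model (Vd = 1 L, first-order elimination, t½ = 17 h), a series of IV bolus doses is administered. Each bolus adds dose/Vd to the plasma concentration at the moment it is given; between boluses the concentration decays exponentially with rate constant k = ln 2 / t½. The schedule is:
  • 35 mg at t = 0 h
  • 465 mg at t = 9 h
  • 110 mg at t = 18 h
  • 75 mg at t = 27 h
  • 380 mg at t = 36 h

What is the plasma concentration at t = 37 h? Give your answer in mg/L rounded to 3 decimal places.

k = ln 2 / 17 = 0.04077 per h
Dose 1 (35 mg at t=0 h): 35·exp(−0.04077·37) = 7.743 mg/L
Dose 2 (465 mg at t=9 h): 465·exp(−0.04077·28) = 148.470 mg/L
Dose 3 (110 mg at t=18 h): 110·exp(−0.04077·19) = 50.693 mg/L
Dose 4 (75 mg at t=27 h): 75·exp(−0.04077·10) = 49.887 mg/L
Dose 5 (380 mg at t=36 h): 380·exp(−0.04077·1) = 364.818 mg/L
C(37) = 7.743 + 148.470 + 50.693 + 49.887 + 364.818 = 621.610 mg/L

621.610 mg/L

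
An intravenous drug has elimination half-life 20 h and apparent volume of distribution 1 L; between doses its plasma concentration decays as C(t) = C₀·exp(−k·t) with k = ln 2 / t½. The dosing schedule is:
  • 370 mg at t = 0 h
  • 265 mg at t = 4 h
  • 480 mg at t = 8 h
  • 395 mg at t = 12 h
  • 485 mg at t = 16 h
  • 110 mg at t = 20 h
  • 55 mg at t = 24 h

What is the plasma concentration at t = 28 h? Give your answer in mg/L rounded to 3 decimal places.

1173.645 mg/L

k = ln 2 / 20 = 0.03466 per h
Dose 1 (370 mg at t=0 h): 370·exp(−0.03466·28) = 140.204 mg/L
Dose 2 (265 mg at t=4 h): 265·exp(−0.03466·24) = 115.348 mg/L
Dose 3 (480 mg at t=8 h): 480·exp(−0.03466·20) = 240.000 mg/L
Dose 4 (395 mg at t=12 h): 395·exp(−0.03466·16) = 226.868 mg/L
Dose 5 (485 mg at t=16 h): 485·exp(−0.03466·12) = 319.981 mg/L
Dose 6 (110 mg at t=20 h): 110·exp(−0.03466·8) = 83.364 mg/L
Dose 7 (55 mg at t=24 h): 55·exp(−0.03466·4) = 47.880 mg/L
C(28) = 140.204 + 115.348 + 240.000 + 226.868 + 319.981 + 83.364 + 47.880 = 1173.645 mg/L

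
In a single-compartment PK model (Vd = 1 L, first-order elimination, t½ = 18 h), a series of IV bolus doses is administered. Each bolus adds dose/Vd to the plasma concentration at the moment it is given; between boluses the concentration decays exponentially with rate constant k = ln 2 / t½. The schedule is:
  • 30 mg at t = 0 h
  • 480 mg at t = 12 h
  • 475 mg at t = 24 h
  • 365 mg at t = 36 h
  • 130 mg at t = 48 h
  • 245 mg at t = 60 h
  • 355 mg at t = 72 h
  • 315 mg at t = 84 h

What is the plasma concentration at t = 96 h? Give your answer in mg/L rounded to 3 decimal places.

k = ln 2 / 18 = 0.03851 per h
Dose 1 (30 mg at t=0 h): 30·exp(−0.03851·96) = 0.744 mg/L
Dose 2 (480 mg at t=12 h): 480·exp(−0.03851·84) = 18.899 mg/L
Dose 3 (475 mg at t=24 h): 475·exp(−0.03851·72) = 29.688 mg/L
Dose 4 (365 mg at t=36 h): 365·exp(−0.03851·60) = 36.213 mg/L
Dose 5 (130 mg at t=48 h): 130·exp(−0.03851·48) = 20.474 mg/L
Dose 6 (245 mg at t=60 h): 245·exp(−0.03851·36) = 61.250 mg/L
Dose 7 (355 mg at t=72 h): 355·exp(−0.03851·24) = 140.882 mg/L
Dose 8 (315 mg at t=84 h): 315·exp(−0.03851·12) = 198.438 mg/L
C(96) = 0.744 + 18.899 + 29.688 + 36.213 + 20.474 + 61.250 + 140.882 + 198.438 = 506.586 mg/L

506.586 mg/L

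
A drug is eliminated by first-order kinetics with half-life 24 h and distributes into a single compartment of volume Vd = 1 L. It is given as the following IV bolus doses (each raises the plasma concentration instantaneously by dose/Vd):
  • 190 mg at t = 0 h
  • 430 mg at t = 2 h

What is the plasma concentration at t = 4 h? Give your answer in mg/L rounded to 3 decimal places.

575.137 mg/L

k = ln 2 / 24 = 0.02888 per h
Dose 1 (190 mg at t=0 h): 190·exp(−0.02888·4) = 169.271 mg/L
Dose 2 (430 mg at t=2 h): 430·exp(−0.02888·2) = 405.866 mg/L
C(4) = 169.271 + 405.866 = 575.137 mg/L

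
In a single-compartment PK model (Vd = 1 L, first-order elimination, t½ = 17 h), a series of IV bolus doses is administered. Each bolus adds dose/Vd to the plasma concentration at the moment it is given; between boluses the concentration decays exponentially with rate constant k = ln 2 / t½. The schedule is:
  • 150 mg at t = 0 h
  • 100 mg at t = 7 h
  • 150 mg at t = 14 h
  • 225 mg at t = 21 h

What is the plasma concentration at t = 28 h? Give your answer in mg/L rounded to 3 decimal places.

k = ln 2 / 17 = 0.04077 per h
Dose 1 (150 mg at t=0 h): 150·exp(−0.04077·28) = 47.894 mg/L
Dose 2 (100 mg at t=7 h): 100·exp(−0.04077·21) = 42.476 mg/L
Dose 3 (150 mg at t=14 h): 150·exp(−0.04077·14) = 84.759 mg/L
Dose 4 (225 mg at t=21 h): 225·exp(−0.04077·7) = 169.133 mg/L
C(28) = 47.894 + 42.476 + 84.759 + 169.133 = 344.261 mg/L

344.261 mg/L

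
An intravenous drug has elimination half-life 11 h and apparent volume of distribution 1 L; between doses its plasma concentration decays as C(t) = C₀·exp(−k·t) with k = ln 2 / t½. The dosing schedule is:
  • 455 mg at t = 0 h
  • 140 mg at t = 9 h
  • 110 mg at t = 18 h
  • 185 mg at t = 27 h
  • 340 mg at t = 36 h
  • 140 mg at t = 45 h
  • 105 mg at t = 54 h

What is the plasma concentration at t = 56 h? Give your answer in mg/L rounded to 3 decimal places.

319.365 mg/L

k = ln 2 / 11 = 0.06301 per h
Dose 1 (455 mg at t=0 h): 455·exp(−0.06301·56) = 13.350 mg/L
Dose 2 (140 mg at t=9 h): 140·exp(−0.06301·47) = 7.243 mg/L
Dose 3 (110 mg at t=18 h): 110·exp(−0.06301·38) = 10.034 mg/L
Dose 4 (185 mg at t=27 h): 185·exp(−0.06301·29) = 29.754 mg/L
Dose 5 (340 mg at t=36 h): 340·exp(−0.06301·20) = 96.417 mg/L
Dose 6 (140 mg at t=45 h): 140·exp(−0.06301·11) = 70.000 mg/L
Dose 7 (105 mg at t=54 h): 105·exp(−0.06301·2) = 92.567 mg/L
C(56) = 13.350 + 7.243 + 10.034 + 29.754 + 96.417 + 70.000 + 92.567 = 319.365 mg/L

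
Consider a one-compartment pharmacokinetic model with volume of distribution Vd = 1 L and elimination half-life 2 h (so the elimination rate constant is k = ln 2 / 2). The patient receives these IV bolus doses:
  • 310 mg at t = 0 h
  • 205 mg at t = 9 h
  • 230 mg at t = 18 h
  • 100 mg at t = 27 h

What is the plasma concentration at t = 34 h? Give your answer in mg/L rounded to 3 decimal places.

9.775 mg/L

k = ln 2 / 2 = 0.34657 per h
Dose 1 (310 mg at t=0 h): 310·exp(−0.34657·34) = 0.002 mg/L
Dose 2 (205 mg at t=9 h): 205·exp(−0.34657·25) = 0.035 mg/L
Dose 3 (230 mg at t=18 h): 230·exp(−0.34657·16) = 0.898 mg/L
Dose 4 (100 mg at t=27 h): 100·exp(−0.34657·7) = 8.839 mg/L
C(34) = 0.002 + 0.035 + 0.898 + 8.839 = 9.775 mg/L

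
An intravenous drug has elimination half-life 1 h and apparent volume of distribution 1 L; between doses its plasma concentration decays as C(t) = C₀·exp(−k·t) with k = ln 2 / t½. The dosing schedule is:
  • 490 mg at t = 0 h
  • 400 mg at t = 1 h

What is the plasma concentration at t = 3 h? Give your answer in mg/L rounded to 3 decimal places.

161.250 mg/L

k = ln 2 / 1 = 0.69315 per h
Dose 1 (490 mg at t=0 h): 490·exp(−0.69315·3) = 61.250 mg/L
Dose 2 (400 mg at t=1 h): 400·exp(−0.69315·2) = 100.000 mg/L
C(3) = 61.250 + 100.000 = 161.250 mg/L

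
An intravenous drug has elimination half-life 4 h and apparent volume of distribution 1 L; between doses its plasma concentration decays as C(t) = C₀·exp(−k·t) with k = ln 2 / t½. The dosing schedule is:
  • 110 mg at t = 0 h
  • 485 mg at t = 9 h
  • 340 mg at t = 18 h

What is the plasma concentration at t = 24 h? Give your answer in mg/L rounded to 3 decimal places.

157.975 mg/L

k = ln 2 / 4 = 0.17329 per h
Dose 1 (110 mg at t=0 h): 110·exp(−0.17329·24) = 1.719 mg/L
Dose 2 (485 mg at t=9 h): 485·exp(−0.17329·15) = 36.048 mg/L
Dose 3 (340 mg at t=18 h): 340·exp(−0.17329·6) = 120.208 mg/L
C(24) = 1.719 + 36.048 + 120.208 = 157.975 mg/L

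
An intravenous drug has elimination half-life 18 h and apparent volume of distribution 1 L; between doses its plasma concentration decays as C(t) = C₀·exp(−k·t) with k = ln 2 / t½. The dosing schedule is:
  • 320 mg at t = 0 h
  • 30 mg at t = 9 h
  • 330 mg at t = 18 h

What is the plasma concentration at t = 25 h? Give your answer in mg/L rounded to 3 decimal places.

k = ln 2 / 18 = 0.03851 per h
Dose 1 (320 mg at t=0 h): 320·exp(−0.03851·25) = 122.195 mg/L
Dose 2 (30 mg at t=9 h): 30·exp(−0.03851·16) = 16.201 mg/L
Dose 3 (330 mg at t=18 h): 330·exp(−0.03851·7) = 252.027 mg/L
C(25) = 122.195 + 16.201 + 252.027 = 390.423 mg/L

390.423 mg/L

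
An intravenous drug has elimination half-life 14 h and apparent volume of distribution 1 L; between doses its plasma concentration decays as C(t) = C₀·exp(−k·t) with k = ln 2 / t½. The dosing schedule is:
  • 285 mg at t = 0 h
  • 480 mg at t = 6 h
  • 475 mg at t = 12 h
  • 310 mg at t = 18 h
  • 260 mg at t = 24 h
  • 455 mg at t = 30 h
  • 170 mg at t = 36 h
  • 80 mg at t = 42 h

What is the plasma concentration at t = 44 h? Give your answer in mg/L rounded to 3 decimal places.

799.338 mg/L

k = ln 2 / 14 = 0.04951 per h
Dose 1 (285 mg at t=0 h): 285·exp(−0.04951·44) = 32.266 mg/L
Dose 2 (480 mg at t=6 h): 480·exp(−0.04951·38) = 73.141 mg/L
Dose 3 (475 mg at t=12 h): 475·exp(−0.04951·32) = 97.415 mg/L
Dose 4 (310 mg at t=18 h): 310·exp(−0.04951·26) = 85.567 mg/L
Dose 5 (260 mg at t=24 h): 260·exp(−0.04951·20) = 96.590 mg/L
Dose 6 (455 mg at t=30 h): 455·exp(−0.04951·14) = 227.500 mg/L
Dose 7 (170 mg at t=36 h): 170·exp(−0.04951·8) = 114.402 mg/L
Dose 8 (80 mg at t=42 h): 80·exp(−0.04951·2) = 72.458 mg/L
C(44) = 32.266 + 73.141 + 97.415 + 85.567 + 96.590 + 227.500 + 114.402 + 72.458 = 799.338 mg/L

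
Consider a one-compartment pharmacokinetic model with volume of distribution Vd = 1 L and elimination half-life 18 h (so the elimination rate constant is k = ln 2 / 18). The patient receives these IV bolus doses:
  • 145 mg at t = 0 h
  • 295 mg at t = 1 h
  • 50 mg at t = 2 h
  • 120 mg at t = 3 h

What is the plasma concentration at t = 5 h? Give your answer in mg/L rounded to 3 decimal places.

k = ln 2 / 18 = 0.03851 per h
Dose 1 (145 mg at t=0 h): 145·exp(−0.03851·5) = 119.605 mg/L
Dose 2 (295 mg at t=1 h): 295·exp(−0.03851·4) = 252.887 mg/L
Dose 3 (50 mg at t=2 h): 50·exp(−0.03851·3) = 44.545 mg/L
Dose 4 (120 mg at t=3 h): 120·exp(−0.03851·2) = 111.105 mg/L
C(5) = 119.605 + 252.887 + 44.545 + 111.105 = 528.142 mg/L

528.142 mg/L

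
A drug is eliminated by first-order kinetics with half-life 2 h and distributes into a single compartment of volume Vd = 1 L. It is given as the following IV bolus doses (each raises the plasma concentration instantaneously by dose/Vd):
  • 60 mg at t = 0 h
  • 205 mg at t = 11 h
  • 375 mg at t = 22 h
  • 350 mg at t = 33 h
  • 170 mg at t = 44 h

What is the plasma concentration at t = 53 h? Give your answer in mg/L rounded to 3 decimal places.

k = ln 2 / 2 = 0.34657 per h
Dose 1 (60 mg at t=0 h): 60·exp(−0.34657·53) = 0.000 mg/L
Dose 2 (205 mg at t=11 h): 205·exp(−0.34657·42) = 0.000 mg/L
Dose 3 (375 mg at t=22 h): 375·exp(−0.34657·31) = 0.008 mg/L
Dose 4 (350 mg at t=33 h): 350·exp(−0.34657·20) = 0.342 mg/L
Dose 5 (170 mg at t=44 h): 170·exp(−0.34657·9) = 7.513 mg/L
C(53) = 0.000 + 0.000 + 0.008 + 0.342 + 7.513 = 7.863 mg/L

7.863 mg/L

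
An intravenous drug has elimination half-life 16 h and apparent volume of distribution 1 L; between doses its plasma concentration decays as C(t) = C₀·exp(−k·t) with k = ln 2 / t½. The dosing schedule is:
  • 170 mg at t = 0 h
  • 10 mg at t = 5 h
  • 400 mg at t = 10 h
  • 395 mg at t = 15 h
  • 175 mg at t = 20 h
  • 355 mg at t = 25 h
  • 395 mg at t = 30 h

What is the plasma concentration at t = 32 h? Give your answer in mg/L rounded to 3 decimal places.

1117.361 mg/L

k = ln 2 / 16 = 0.04332 per h
Dose 1 (170 mg at t=0 h): 170·exp(−0.04332·32) = 42.500 mg/L
Dose 2 (10 mg at t=5 h): 10·exp(−0.04332·27) = 3.105 mg/L
Dose 3 (400 mg at t=10 h): 400·exp(−0.04332·22) = 154.221 mg/L
Dose 4 (395 mg at t=15 h): 395·exp(−0.04332·17) = 189.127 mg/L
Dose 5 (175 mg at t=20 h): 175·exp(−0.04332·12) = 104.056 mg/L
Dose 6 (355 mg at t=25 h): 355·exp(−0.04332·7) = 262.137 mg/L
Dose 7 (395 mg at t=30 h): 395·exp(−0.04332·2) = 362.217 mg/L
C(32) = 42.500 + 3.105 + 154.221 + 189.127 + 104.056 + 262.137 + 362.217 = 1117.361 mg/L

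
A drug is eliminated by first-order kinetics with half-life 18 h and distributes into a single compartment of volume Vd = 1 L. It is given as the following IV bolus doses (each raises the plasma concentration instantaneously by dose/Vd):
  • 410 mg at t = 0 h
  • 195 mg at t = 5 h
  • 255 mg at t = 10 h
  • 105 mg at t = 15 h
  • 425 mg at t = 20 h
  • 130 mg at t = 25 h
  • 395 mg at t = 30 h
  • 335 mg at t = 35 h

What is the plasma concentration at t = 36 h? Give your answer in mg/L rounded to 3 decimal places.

1252.548 mg/L

k = ln 2 / 18 = 0.03851 per h
Dose 1 (410 mg at t=0 h): 410·exp(−0.03851·36) = 102.500 mg/L
Dose 2 (195 mg at t=5 h): 195·exp(−0.03851·31) = 59.101 mg/L
Dose 3 (255 mg at t=10 h): 255·exp(−0.03851·26) = 93.696 mg/L
Dose 4 (105 mg at t=15 h): 105·exp(−0.03851·21) = 46.772 mg/L
Dose 5 (425 mg at t=20 h): 425·exp(−0.03851·16) = 229.513 mg/L
Dose 6 (130 mg at t=25 h): 130·exp(−0.03851·11) = 85.110 mg/L
Dose 7 (395 mg at t=30 h): 395·exp(−0.03851·6) = 313.512 mg/L
Dose 8 (335 mg at t=35 h): 335·exp(−0.03851·1) = 322.345 mg/L
C(36) = 102.500 + 59.101 + 93.696 + 46.772 + 229.513 + 85.110 + 313.512 + 322.345 = 1252.548 mg/L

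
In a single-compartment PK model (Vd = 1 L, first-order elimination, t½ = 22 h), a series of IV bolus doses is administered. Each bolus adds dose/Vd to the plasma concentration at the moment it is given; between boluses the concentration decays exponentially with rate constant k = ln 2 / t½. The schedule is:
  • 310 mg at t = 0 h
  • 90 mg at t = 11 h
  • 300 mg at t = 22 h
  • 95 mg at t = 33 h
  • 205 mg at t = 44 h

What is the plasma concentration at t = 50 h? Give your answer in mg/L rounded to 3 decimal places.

k = ln 2 / 22 = 0.03151 per h
Dose 1 (310 mg at t=0 h): 310·exp(−0.03151·50) = 64.151 mg/L
Dose 2 (90 mg at t=11 h): 90·exp(−0.03151·39) = 26.339 mg/L
Dose 3 (300 mg at t=22 h): 300·exp(−0.03151·28) = 124.163 mg/L
Dose 4 (95 mg at t=33 h): 95·exp(−0.03151·17) = 55.604 mg/L
Dose 5 (205 mg at t=44 h): 205·exp(−0.03151·6) = 169.689 mg/L
C(50) = 64.151 + 26.339 + 124.163 + 55.604 + 169.689 = 439.947 mg/L

439.947 mg/L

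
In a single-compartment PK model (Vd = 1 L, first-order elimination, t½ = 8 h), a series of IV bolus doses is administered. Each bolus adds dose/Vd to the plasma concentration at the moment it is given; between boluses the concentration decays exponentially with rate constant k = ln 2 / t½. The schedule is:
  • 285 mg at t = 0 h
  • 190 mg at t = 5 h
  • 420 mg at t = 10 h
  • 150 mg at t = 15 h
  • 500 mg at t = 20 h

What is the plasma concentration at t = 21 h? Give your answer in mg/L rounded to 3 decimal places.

k = ln 2 / 8 = 0.08664 per h
Dose 1 (285 mg at t=0 h): 285·exp(−0.08664·21) = 46.200 mg/L
Dose 2 (190 mg at t=5 h): 190·exp(−0.08664·16) = 47.500 mg/L
Dose 3 (420 mg at t=10 h): 420·exp(−0.08664·11) = 161.932 mg/L
Dose 4 (150 mg at t=15 h): 150·exp(−0.08664·6) = 89.191 mg/L
Dose 5 (500 mg at t=20 h): 500·exp(−0.08664·1) = 458.502 mg/L
C(21) = 46.200 + 47.500 + 161.932 + 89.191 + 458.502 = 803.325 mg/L

803.325 mg/L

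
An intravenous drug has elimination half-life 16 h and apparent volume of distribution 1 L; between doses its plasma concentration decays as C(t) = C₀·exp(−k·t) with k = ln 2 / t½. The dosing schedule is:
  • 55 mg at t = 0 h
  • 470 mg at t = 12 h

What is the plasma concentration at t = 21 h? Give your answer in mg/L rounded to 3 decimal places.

340.394 mg/L

k = ln 2 / 16 = 0.04332 per h
Dose 1 (55 mg at t=0 h): 55·exp(−0.04332·21) = 22.144 mg/L
Dose 2 (470 mg at t=12 h): 470·exp(−0.04332·9) = 318.250 mg/L
C(21) = 22.144 + 318.250 = 340.394 mg/L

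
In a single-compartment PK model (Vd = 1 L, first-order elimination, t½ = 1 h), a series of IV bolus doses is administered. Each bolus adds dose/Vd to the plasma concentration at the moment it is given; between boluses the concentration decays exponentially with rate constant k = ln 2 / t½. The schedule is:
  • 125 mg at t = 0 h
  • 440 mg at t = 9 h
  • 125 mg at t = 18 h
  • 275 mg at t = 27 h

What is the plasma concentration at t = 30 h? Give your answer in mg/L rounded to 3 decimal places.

k = ln 2 / 1 = 0.69315 per h
Dose 1 (125 mg at t=0 h): 125·exp(−0.69315·30) = 0.000 mg/L
Dose 2 (440 mg at t=9 h): 440·exp(−0.69315·21) = 0.000 mg/L
Dose 3 (125 mg at t=18 h): 125·exp(−0.69315·12) = 0.031 mg/L
Dose 4 (275 mg at t=27 h): 275·exp(−0.69315·3) = 34.375 mg/L
C(30) = 0.000 + 0.000 + 0.031 + 34.375 = 34.406 mg/L

34.406 mg/L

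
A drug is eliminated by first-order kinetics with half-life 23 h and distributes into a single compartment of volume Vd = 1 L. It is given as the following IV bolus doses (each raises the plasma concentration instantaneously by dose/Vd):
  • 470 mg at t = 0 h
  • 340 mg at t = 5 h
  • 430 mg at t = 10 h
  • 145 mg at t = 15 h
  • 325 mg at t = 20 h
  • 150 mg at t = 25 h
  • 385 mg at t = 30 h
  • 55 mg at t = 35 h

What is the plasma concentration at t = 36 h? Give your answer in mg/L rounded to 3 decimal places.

k = ln 2 / 23 = 0.03014 per h
Dose 1 (470 mg at t=0 h): 470·exp(−0.03014·36) = 158.826 mg/L
Dose 2 (340 mg at t=5 h): 340·exp(−0.03014·31) = 133.580 mg/L
Dose 3 (430 mg at t=10 h): 430·exp(−0.03014·26) = 196.415 mg/L
Dose 4 (145 mg at t=15 h): 145·exp(−0.03014·21) = 77.004 mg/L
Dose 5 (325 mg at t=20 h): 325·exp(−0.03014·16) = 200.665 mg/L
Dose 6 (150 mg at t=25 h): 150·exp(−0.03014·11) = 107.676 mg/L
Dose 7 (385 mg at t=30 h): 385·exp(−0.03014·6) = 321.315 mg/L
Dose 8 (55 mg at t=35 h): 55·exp(−0.03014·1) = 53.367 mg/L
C(36) = 158.826 + 133.580 + 196.415 + 77.004 + 200.665 + 107.676 + 321.315 + 53.367 = 1248.848 mg/L

1248.848 mg/L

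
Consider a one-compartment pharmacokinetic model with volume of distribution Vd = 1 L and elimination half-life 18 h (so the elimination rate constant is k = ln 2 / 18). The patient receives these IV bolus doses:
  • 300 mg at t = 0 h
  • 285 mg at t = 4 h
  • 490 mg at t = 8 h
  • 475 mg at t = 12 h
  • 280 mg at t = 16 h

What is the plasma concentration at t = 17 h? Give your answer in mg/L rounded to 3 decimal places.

k = ln 2 / 18 = 0.03851 per h
Dose 1 (300 mg at t=0 h): 300·exp(−0.03851·17) = 155.889 mg/L
Dose 2 (285 mg at t=4 h): 285·exp(−0.03851·13) = 172.756 mg/L
Dose 3 (490 mg at t=8 h): 490·exp(−0.03851·9) = 346.482 mg/L
Dose 4 (475 mg at t=12 h): 475·exp(−0.03851·5) = 391.809 mg/L
Dose 5 (280 mg at t=16 h): 280·exp(−0.03851·1) = 269.423 mg/L
C(17) = 155.889 + 172.756 + 346.482 + 391.809 + 269.423 = 1336.359 mg/L

1336.359 mg/L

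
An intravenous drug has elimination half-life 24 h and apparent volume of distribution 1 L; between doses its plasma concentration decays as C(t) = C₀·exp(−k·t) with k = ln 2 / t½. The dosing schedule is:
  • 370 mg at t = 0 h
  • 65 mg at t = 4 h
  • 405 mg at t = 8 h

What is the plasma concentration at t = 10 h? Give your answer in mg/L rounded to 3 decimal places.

714.114 mg/L

k = ln 2 / 24 = 0.02888 per h
Dose 1 (370 mg at t=0 h): 370·exp(−0.02888·10) = 277.187 mg/L
Dose 2 (65 mg at t=4 h): 65·exp(−0.02888·6) = 54.658 mg/L
Dose 3 (405 mg at t=8 h): 405·exp(−0.02888·2) = 382.269 mg/L
C(10) = 277.187 + 54.658 + 382.269 = 714.114 mg/L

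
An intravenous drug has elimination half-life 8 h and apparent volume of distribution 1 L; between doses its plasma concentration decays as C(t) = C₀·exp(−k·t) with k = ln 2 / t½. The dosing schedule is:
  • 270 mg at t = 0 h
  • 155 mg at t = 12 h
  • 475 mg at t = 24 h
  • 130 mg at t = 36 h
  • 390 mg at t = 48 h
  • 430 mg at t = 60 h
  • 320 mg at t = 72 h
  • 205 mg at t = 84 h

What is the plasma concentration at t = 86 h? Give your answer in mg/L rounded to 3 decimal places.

331.538 mg/L

k = ln 2 / 8 = 0.08664 per h
Dose 1 (270 mg at t=0 h): 270·exp(−0.08664·86) = 0.157 mg/L
Dose 2 (155 mg at t=12 h): 155·exp(−0.08664·74) = 0.255 mg/L
Dose 3 (475 mg at t=24 h): 475·exp(−0.08664·62) = 2.207 mg/L
Dose 4 (130 mg at t=36 h): 130·exp(−0.08664·50) = 1.708 mg/L
Dose 5 (390 mg at t=48 h): 390·exp(−0.08664·38) = 14.493 mg/L
Dose 6 (430 mg at t=60 h): 430·exp(−0.08664·26) = 45.198 mg/L
Dose 7 (320 mg at t=72 h): 320·exp(−0.08664·14) = 95.137 mg/L
Dose 8 (205 mg at t=84 h): 205·exp(−0.08664·2) = 172.384 mg/L
C(86) = 0.157 + 0.255 + 2.207 + 1.708 + 14.493 + 45.198 + 95.137 + 172.384 = 331.538 mg/L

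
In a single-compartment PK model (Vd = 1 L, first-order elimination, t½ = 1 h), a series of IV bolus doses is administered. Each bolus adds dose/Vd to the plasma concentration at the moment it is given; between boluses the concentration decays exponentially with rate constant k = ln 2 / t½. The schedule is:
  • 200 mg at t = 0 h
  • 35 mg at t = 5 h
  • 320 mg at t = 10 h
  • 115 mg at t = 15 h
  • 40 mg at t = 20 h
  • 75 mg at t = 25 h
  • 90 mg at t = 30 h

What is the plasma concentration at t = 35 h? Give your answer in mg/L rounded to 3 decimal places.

k = ln 2 / 1 = 0.69315 per h
Dose 1 (200 mg at t=0 h): 200·exp(−0.69315·35) = 0.000 mg/L
Dose 2 (35 mg at t=5 h): 35·exp(−0.69315·30) = 0.000 mg/L
Dose 3 (320 mg at t=10 h): 320·exp(−0.69315·25) = 0.000 mg/L
Dose 4 (115 mg at t=15 h): 115·exp(−0.69315·20) = 0.000 mg/L
Dose 5 (40 mg at t=20 h): 40·exp(−0.69315·15) = 0.001 mg/L
Dose 6 (75 mg at t=25 h): 75·exp(−0.69315·10) = 0.073 mg/L
Dose 7 (90 mg at t=30 h): 90·exp(−0.69315·5) = 2.812 mg/L
C(35) = 0.000 + 0.000 + 0.000 + 0.000 + 0.001 + 0.073 + 2.812 = 2.887 mg/L

2.887 mg/L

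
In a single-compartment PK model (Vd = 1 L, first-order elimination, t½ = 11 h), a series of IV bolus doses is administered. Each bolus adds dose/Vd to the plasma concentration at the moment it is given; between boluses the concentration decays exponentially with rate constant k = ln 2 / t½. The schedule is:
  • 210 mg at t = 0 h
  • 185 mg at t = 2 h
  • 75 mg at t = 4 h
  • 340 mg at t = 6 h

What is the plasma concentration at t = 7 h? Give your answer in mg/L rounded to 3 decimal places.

651.420 mg/L

k = ln 2 / 11 = 0.06301 per h
Dose 1 (210 mg at t=0 h): 210·exp(−0.06301·7) = 135.100 mg/L
Dose 2 (185 mg at t=2 h): 185·exp(−0.06301·5) = 135.002 mg/L
Dose 3 (75 mg at t=4 h): 75·exp(−0.06301·3) = 62.081 mg/L
Dose 4 (340 mg at t=6 h): 340·exp(−0.06301·1) = 319.237 mg/L
C(7) = 135.100 + 135.002 + 62.081 + 319.237 = 651.420 mg/L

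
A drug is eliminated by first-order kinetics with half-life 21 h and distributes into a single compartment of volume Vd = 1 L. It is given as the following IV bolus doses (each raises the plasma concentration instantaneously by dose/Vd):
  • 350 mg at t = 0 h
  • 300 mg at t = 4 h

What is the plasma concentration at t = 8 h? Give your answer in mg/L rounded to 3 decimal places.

k = ln 2 / 21 = 0.03301 per h
Dose 1 (350 mg at t=0 h): 350·exp(−0.03301·8) = 268.776 mg/L
Dose 2 (300 mg at t=4 h): 300·exp(−0.03301·4) = 262.895 mg/L
C(8) = 268.776 + 262.895 = 531.671 mg/L

531.671 mg/L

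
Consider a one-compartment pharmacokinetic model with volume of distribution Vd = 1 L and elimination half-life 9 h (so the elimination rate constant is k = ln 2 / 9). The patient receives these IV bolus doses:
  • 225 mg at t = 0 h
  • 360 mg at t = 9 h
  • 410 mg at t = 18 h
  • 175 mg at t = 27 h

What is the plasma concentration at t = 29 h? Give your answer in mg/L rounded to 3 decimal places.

427.015 mg/L

k = ln 2 / 9 = 0.07702 per h
Dose 1 (225 mg at t=0 h): 225·exp(−0.07702·29) = 24.110 mg/L
Dose 2 (360 mg at t=9 h): 360·exp(−0.07702·20) = 77.152 mg/L
Dose 3 (410 mg at t=18 h): 410·exp(−0.07702·11) = 175.735 mg/L
Dose 4 (175 mg at t=27 h): 175·exp(−0.07702·2) = 150.018 mg/L
C(29) = 24.110 + 77.152 + 175.735 + 150.018 = 427.015 mg/L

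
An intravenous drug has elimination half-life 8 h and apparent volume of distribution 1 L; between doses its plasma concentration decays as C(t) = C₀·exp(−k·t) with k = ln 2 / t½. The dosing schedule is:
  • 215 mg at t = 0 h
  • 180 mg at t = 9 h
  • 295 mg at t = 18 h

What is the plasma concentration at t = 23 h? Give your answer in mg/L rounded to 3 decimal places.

274.106 mg/L

k = ln 2 / 8 = 0.08664 per h
Dose 1 (215 mg at t=0 h): 215·exp(−0.08664·23) = 29.307 mg/L
Dose 2 (180 mg at t=9 h): 180·exp(−0.08664·14) = 53.514 mg/L
Dose 3 (295 mg at t=18 h): 295·exp(−0.08664·5) = 191.284 mg/L
C(23) = 29.307 + 53.514 + 191.284 = 274.106 mg/L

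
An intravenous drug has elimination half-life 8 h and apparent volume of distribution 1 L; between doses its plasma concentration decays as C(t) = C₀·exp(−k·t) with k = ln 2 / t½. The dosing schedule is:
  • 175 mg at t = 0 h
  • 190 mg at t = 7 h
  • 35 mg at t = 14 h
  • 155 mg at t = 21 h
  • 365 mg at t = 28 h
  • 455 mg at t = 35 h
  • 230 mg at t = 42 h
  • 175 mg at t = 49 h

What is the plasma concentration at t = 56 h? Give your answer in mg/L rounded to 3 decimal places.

k = ln 2 / 8 = 0.08664 per h
Dose 1 (175 mg at t=0 h): 175·exp(−0.08664·56) = 1.367 mg/L
Dose 2 (190 mg at t=7 h): 190·exp(−0.08664·49) = 2.722 mg/L
Dose 3 (35 mg at t=14 h): 35·exp(−0.08664·42) = 0.920 mg/L
Dose 4 (155 mg at t=21 h): 155·exp(−0.08664·35) = 7.470 mg/L
Dose 5 (365 mg at t=28 h): 365·exp(−0.08664·28) = 32.262 mg/L
Dose 6 (455 mg at t=35 h): 455·exp(−0.08664·21) = 73.758 mg/L
Dose 7 (230 mg at t=42 h): 230·exp(−0.08664·14) = 68.379 mg/L
Dose 8 (175 mg at t=49 h): 175·exp(−0.08664·7) = 95.419 mg/L
C(56) = 1.367 + 2.722 + 0.920 + 7.470 + 32.262 + 73.758 + 68.379 + 95.419 = 282.298 mg/L

282.298 mg/L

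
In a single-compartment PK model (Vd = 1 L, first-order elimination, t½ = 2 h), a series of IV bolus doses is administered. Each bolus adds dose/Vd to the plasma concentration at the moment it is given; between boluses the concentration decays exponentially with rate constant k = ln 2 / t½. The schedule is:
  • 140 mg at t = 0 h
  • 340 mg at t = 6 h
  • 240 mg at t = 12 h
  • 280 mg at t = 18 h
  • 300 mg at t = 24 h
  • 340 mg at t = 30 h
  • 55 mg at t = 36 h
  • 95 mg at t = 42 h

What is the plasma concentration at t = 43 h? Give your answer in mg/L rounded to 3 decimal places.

k = ln 2 / 2 = 0.34657 per h
Dose 1 (140 mg at t=0 h): 140·exp(−0.34657·43) = 0.000 mg/L
Dose 2 (340 mg at t=6 h): 340·exp(−0.34657·37) = 0.001 mg/L
Dose 3 (240 mg at t=12 h): 240·exp(−0.34657·31) = 0.005 mg/L
Dose 4 (280 mg at t=18 h): 280·exp(−0.34657·25) = 0.048 mg/L
Dose 5 (300 mg at t=24 h): 300·exp(−0.34657·19) = 0.414 mg/L
Dose 6 (340 mg at t=30 h): 340·exp(−0.34657·13) = 3.757 mg/L
Dose 7 (55 mg at t=36 h): 55·exp(−0.34657·7) = 4.861 mg/L
Dose 8 (95 mg at t=42 h): 95·exp(−0.34657·1) = 67.175 mg/L
C(43) = 0.000 + 0.001 + 0.005 + 0.048 + 0.414 + 3.757 + 4.861 + 67.175 = 76.262 mg/L

76.262 mg/L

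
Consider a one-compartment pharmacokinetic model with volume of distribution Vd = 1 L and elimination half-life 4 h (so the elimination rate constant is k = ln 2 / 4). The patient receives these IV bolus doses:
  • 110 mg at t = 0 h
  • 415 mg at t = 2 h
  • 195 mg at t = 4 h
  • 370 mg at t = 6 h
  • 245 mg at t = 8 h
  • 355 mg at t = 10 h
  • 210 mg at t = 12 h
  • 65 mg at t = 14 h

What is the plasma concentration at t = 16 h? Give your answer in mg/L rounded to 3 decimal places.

471.062 mg/L

k = ln 2 / 4 = 0.17329 per h
Dose 1 (110 mg at t=0 h): 110·exp(−0.17329·16) = 6.875 mg/L
Dose 2 (415 mg at t=2 h): 415·exp(−0.17329·14) = 36.681 mg/L
Dose 3 (195 mg at t=4 h): 195·exp(−0.17329·12) = 24.375 mg/L
Dose 4 (370 mg at t=6 h): 370·exp(−0.17329·10) = 65.407 mg/L
Dose 5 (245 mg at t=8 h): 245·exp(−0.17329·8) = 61.250 mg/L
Dose 6 (355 mg at t=10 h): 355·exp(−0.17329·6) = 125.511 mg/L
Dose 7 (210 mg at t=12 h): 210·exp(−0.17329·4) = 105.000 mg/L
Dose 8 (65 mg at t=14 h): 65·exp(−0.17329·2) = 45.962 mg/L
C(16) = 6.875 + 36.681 + 24.375 + 65.407 + 61.250 + 125.511 + 105.000 + 45.962 = 471.062 mg/L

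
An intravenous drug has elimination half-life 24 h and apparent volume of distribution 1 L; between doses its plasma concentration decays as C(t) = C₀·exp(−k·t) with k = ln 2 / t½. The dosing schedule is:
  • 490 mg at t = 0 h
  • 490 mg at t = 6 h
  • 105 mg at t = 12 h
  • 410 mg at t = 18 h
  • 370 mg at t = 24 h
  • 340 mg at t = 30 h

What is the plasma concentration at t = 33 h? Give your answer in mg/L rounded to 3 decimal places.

k = ln 2 / 24 = 0.02888 per h
Dose 1 (490 mg at t=0 h): 490·exp(−0.02888·33) = 188.921 mg/L
Dose 2 (490 mg at t=6 h): 490·exp(−0.02888·27) = 224.666 mg/L
Dose 3 (105 mg at t=12 h): 105·exp(−0.02888·21) = 57.252 mg/L
Dose 4 (410 mg at t=18 h): 410·exp(−0.02888·15) = 265.852 mg/L
Dose 5 (370 mg at t=24 h): 370·exp(−0.02888·9) = 285.309 mg/L
Dose 6 (340 mg at t=30 h): 340·exp(−0.02888·3) = 311.781 mg/L
C(33) = 188.921 + 224.666 + 57.252 + 265.852 + 285.309 + 311.781 = 1333.781 mg/L

1333.781 mg/L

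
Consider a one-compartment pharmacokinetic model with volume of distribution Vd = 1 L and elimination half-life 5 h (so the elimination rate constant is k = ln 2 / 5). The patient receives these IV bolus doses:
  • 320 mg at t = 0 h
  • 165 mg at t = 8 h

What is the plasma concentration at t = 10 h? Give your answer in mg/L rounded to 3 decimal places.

k = ln 2 / 5 = 0.13863 per h
Dose 1 (320 mg at t=0 h): 320·exp(−0.13863·10) = 80.000 mg/L
Dose 2 (165 mg at t=8 h): 165·exp(−0.13863·2) = 125.047 mg/L
C(10) = 80.000 + 125.047 = 205.047 mg/L

205.047 mg/L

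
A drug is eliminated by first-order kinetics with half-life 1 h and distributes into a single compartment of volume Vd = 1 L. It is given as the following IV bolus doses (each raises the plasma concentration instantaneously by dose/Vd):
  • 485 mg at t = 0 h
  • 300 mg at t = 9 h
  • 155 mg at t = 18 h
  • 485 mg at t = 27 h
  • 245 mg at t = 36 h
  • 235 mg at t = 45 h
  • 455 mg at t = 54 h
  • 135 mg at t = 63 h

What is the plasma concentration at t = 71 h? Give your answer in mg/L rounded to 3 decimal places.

k = ln 2 / 1 = 0.69315 per h
Dose 1 (485 mg at t=0 h): 485·exp(−0.69315·71) = 0.000 mg/L
Dose 2 (300 mg at t=9 h): 300·exp(−0.69315·62) = 0.000 mg/L
Dose 3 (155 mg at t=18 h): 155·exp(−0.69315·53) = 0.000 mg/L
Dose 4 (485 mg at t=27 h): 485·exp(−0.69315·44) = 0.000 mg/L
Dose 5 (245 mg at t=36 h): 245·exp(−0.69315·35) = 0.000 mg/L
Dose 6 (235 mg at t=45 h): 235·exp(−0.69315·26) = 0.000 mg/L
Dose 7 (455 mg at t=54 h): 455·exp(−0.69315·17) = 0.003 mg/L
Dose 8 (135 mg at t=63 h): 135·exp(−0.69315·8) = 0.527 mg/L
C(71) = 0.000 + 0.000 + 0.000 + 0.000 + 0.000 + 0.000 + 0.003 + 0.527 = 0.531 mg/L

0.531 mg/L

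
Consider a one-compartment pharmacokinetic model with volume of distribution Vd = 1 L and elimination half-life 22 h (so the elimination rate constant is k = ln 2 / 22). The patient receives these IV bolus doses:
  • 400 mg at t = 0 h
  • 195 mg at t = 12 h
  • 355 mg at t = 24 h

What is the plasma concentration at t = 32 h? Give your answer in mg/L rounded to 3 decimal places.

k = ln 2 / 22 = 0.03151 per h
Dose 1 (400 mg at t=0 h): 400·exp(−0.03151·32) = 145.948 mg/L
Dose 2 (195 mg at t=12 h): 195·exp(−0.03151·20) = 103.842 mg/L
Dose 3 (355 mg at t=24 h): 355·exp(−0.03151·8) = 275.907 mg/L
C(32) = 145.948 + 103.842 + 275.907 = 525.697 mg/L

525.697 mg/L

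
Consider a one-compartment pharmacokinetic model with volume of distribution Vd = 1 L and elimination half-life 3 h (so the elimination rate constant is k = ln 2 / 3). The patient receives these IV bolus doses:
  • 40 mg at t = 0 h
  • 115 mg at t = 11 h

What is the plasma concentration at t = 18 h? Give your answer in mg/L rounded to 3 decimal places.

k = ln 2 / 3 = 0.23105 per h
Dose 1 (40 mg at t=0 h): 40·exp(−0.23105·18) = 0.625 mg/L
Dose 2 (115 mg at t=11 h): 115·exp(−0.23105·7) = 22.819 mg/L
C(18) = 0.625 + 22.819 = 23.444 mg/L

23.444 mg/L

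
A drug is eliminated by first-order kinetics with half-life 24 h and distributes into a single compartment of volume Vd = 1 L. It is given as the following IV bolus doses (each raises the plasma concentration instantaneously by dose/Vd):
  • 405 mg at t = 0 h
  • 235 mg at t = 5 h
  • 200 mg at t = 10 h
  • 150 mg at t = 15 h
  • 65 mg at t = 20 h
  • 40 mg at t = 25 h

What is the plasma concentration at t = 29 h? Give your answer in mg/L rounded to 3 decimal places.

594.177 mg/L

k = ln 2 / 24 = 0.02888 per h
Dose 1 (405 mg at t=0 h): 405·exp(−0.02888·29) = 175.271 mg/L
Dose 2 (235 mg at t=5 h): 235·exp(−0.02888·24) = 117.500 mg/L
Dose 3 (200 mg at t=10 h): 200·exp(−0.02888·19) = 115.535 mg/L
Dose 4 (150 mg at t=15 h): 150·exp(−0.02888·14) = 100.113 mg/L
Dose 5 (65 mg at t=20 h): 65·exp(−0.02888·9) = 50.122 mg/L
Dose 6 (40 mg at t=25 h): 40·exp(−0.02888·4) = 35.636 mg/L
C(29) = 175.271 + 117.500 + 115.535 + 100.113 + 50.122 + 35.636 = 594.177 mg/L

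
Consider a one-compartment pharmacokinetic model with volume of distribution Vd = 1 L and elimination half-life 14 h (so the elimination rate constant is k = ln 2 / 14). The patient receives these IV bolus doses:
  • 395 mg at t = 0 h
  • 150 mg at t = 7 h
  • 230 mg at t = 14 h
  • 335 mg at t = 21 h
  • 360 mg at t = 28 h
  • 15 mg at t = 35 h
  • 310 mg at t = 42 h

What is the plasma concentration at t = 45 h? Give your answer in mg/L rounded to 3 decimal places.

648.582 mg/L

k = ln 2 / 14 = 0.04951 per h
Dose 1 (395 mg at t=0 h): 395·exp(−0.04951·45) = 42.560 mg/L
Dose 2 (150 mg at t=7 h): 150·exp(−0.04951·38) = 22.857 mg/L
Dose 3 (230 mg at t=14 h): 230·exp(−0.04951·31) = 49.563 mg/L
Dose 4 (335 mg at t=21 h): 335·exp(−0.04951·24) = 102.092 mg/L
Dose 5 (360 mg at t=28 h): 360·exp(−0.04951·17) = 155.155 mg/L
Dose 6 (15 mg at t=35 h): 15·exp(−0.04951·10) = 9.143 mg/L
Dose 7 (310 mg at t=42 h): 310·exp(−0.04951·3) = 267.212 mg/L
C(45) = 42.560 + 22.857 + 49.563 + 102.092 + 155.155 + 9.143 + 267.212 = 648.582 mg/L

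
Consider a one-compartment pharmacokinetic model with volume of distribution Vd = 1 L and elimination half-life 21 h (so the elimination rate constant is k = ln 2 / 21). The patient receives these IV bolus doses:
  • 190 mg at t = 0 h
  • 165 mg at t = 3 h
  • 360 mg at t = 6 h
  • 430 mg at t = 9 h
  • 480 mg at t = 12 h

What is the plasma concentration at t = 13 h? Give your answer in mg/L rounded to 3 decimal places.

k = ln 2 / 21 = 0.03301 per h
Dose 1 (190 mg at t=0 h): 190·exp(−0.03301·13) = 123.709 mg/L
Dose 2 (165 mg at t=3 h): 165·exp(−0.03301·10) = 118.614 mg/L
Dose 3 (360 mg at t=6 h): 360·exp(−0.03301·7) = 285.732 mg/L
Dose 4 (430 mg at t=9 h): 430·exp(−0.03301·4) = 376.816 mg/L
Dose 5 (480 mg at t=12 h): 480·exp(−0.03301·1) = 464.415 mg/L
C(13) = 123.709 + 118.614 + 285.732 + 376.816 + 464.415 = 1369.287 mg/L

1369.287 mg/L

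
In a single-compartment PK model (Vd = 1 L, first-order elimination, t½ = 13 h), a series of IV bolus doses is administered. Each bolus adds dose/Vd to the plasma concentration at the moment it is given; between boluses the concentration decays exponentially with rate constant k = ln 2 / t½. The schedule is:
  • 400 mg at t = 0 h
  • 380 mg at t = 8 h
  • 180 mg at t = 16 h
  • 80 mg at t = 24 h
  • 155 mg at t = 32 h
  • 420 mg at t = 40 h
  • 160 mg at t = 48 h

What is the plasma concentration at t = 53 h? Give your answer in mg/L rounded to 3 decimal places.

483.418 mg/L

k = ln 2 / 13 = 0.05332 per h
Dose 1 (400 mg at t=0 h): 400·exp(−0.05332·53) = 23.702 mg/L
Dose 2 (380 mg at t=8 h): 380·exp(−0.05332·45) = 34.495 mg/L
Dose 3 (180 mg at t=16 h): 180·exp(−0.05332·37) = 25.032 mg/L
Dose 4 (80 mg at t=24 h): 80·exp(−0.05332·29) = 17.044 mg/L
Dose 5 (155 mg at t=32 h): 155·exp(−0.05332·21) = 50.589 mg/L
Dose 6 (420 mg at t=40 h): 420·exp(−0.05332·13) = 210.000 mg/L
Dose 7 (160 mg at t=48 h): 160·exp(−0.05332·5) = 122.557 mg/L
C(53) = 23.702 + 34.495 + 25.032 + 17.044 + 50.589 + 210.000 + 122.557 = 483.418 mg/L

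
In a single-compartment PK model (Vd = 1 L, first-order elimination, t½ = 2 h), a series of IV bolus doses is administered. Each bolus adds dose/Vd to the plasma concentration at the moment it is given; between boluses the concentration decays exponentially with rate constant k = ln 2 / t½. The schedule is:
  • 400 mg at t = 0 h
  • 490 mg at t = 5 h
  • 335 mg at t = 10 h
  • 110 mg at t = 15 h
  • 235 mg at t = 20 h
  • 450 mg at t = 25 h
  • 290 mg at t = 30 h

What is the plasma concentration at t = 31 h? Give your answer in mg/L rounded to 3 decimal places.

267.233 mg/L

k = ln 2 / 2 = 0.34657 per h
Dose 1 (400 mg at t=0 h): 400·exp(−0.34657·31) = 0.009 mg/L
Dose 2 (490 mg at t=5 h): 490·exp(−0.34657·26) = 0.060 mg/L
Dose 3 (335 mg at t=10 h): 335·exp(−0.34657·21) = 0.231 mg/L
Dose 4 (110 mg at t=15 h): 110·exp(−0.34657·16) = 0.430 mg/L
Dose 5 (235 mg at t=20 h): 235·exp(−0.34657·11) = 5.193 mg/L
Dose 6 (450 mg at t=25 h): 450·exp(−0.34657·6) = 56.250 mg/L
Dose 7 (290 mg at t=30 h): 290·exp(−0.34657·1) = 205.061 mg/L
C(31) = 0.009 + 0.060 + 0.231 + 0.430 + 5.193 + 56.250 + 205.061 = 267.233 mg/L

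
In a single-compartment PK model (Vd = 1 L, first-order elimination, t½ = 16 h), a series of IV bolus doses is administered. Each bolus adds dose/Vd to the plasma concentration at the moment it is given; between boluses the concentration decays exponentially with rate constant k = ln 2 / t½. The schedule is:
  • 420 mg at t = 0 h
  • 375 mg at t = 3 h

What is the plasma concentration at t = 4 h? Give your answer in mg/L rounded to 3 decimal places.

712.278 mg/L

k = ln 2 / 16 = 0.04332 per h
Dose 1 (420 mg at t=0 h): 420·exp(−0.04332·4) = 353.176 mg/L
Dose 2 (375 mg at t=3 h): 375·exp(−0.04332·1) = 359.101 mg/L
C(4) = 353.176 + 359.101 = 712.278 mg/L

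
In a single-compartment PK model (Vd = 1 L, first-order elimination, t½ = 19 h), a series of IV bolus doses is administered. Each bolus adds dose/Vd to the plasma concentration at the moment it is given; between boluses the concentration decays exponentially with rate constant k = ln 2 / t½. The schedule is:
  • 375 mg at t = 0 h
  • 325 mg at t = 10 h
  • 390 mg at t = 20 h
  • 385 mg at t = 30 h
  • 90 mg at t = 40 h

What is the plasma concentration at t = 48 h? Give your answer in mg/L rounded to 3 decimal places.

553.639 mg/L

k = ln 2 / 19 = 0.03648 per h
Dose 1 (375 mg at t=0 h): 375·exp(−0.03648·48) = 65.093 mg/L
Dose 2 (325 mg at t=10 h): 325·exp(−0.03648·38) = 81.250 mg/L
Dose 3 (390 mg at t=20 h): 390·exp(−0.03648·28) = 140.424 mg/L
Dose 4 (385 mg at t=30 h): 385·exp(−0.03648·18) = 199.652 mg/L
Dose 5 (90 mg at t=40 h): 90·exp(−0.03648·8) = 67.219 mg/L
C(48) = 65.093 + 81.250 + 140.424 + 199.652 + 67.219 = 553.639 mg/L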